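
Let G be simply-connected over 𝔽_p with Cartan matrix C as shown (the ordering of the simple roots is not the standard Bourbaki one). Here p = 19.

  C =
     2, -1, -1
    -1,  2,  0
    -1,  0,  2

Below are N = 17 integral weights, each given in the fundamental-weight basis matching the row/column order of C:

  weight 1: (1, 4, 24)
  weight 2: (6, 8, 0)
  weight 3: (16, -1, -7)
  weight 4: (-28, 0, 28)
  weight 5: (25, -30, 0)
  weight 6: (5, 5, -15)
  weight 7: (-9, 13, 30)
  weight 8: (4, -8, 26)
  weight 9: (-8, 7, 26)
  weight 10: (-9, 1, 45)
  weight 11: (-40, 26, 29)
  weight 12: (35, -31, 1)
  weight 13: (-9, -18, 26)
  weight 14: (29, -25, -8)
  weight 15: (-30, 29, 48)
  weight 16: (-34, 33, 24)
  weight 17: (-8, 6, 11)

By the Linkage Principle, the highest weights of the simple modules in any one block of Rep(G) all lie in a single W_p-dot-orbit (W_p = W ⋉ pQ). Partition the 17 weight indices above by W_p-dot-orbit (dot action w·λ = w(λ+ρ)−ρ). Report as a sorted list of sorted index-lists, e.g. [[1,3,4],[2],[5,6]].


Dynkin diagram of C (from the 4 off-diagonal −1 entries): A_3.

W_19-reps of the 17 weights in Ā_19 (same 3-coord order as C):

  1: (6, 2, 6)
  2: (7, 9, 1)
  3: (11, 0, 6)
  4: (7, 9, 1)
  5: (7, 9, 1)
  6: (6, 2, 6)
  7: (4, 8, 1)
  8: (6, 2, 6)
  9: (1, 7, 10)
  10: (11, 0, 6)
  11: (1, 7, 10)
  12: (11, 0, 6)
  13: (11, 0, 6)
  14: (4, 8, 1)
  15: (1, 7, 10)
  16: (4, 8, 1)
  17: (7, 0, 5)

These 17 weights hit 6 W_19-dot-orbits; sizes (3, 3, 4, 3, 3, 1):

[[1, 6, 8], [2, 4, 5], [3, 10, 12, 13], [7, 14, 16], [9, 11, 15], [17]]


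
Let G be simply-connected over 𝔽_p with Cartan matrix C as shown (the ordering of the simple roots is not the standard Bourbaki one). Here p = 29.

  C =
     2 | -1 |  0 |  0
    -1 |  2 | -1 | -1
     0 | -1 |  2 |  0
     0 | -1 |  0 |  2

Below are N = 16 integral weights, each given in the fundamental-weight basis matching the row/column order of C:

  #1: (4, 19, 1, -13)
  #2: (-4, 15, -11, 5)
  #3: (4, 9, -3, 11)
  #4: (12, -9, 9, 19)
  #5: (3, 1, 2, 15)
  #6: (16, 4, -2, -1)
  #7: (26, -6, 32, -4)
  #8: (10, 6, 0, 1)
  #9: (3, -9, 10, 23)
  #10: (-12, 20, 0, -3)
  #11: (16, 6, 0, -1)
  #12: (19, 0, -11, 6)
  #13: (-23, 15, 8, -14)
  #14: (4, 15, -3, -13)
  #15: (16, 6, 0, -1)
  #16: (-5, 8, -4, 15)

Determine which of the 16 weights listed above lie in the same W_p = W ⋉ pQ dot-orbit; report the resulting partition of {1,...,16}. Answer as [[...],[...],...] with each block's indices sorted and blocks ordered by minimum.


D_4 Cartan matrix, 4 simple roots permuted; ρ=(1,1,1,1).

λ_j+ρ reflected into Ā_29 (⟨·,θ^∨⟩≤29); 4-tuples as given:

  λ_1 → (5, 2, 2, 12);  λ_2 → (3, 3, 10, 6);  λ_3 → (5, 2, 2, 12);  λ_4 → (5, 2, 2, 12);  λ_5 → (4, 2, 3, 16);  λ_6 → (17, 4, 1, 0);  λ_7 → (4, 1, 2, 18);  λ_8 → (11, 7, 1, 2);  λ_9 → (4, 2, 3, 16);  λ_10 → (11, 7, 1, 2);  λ_11 → (17, 4, 1, 0);  λ_12 → (11, 7, 1, 2);  λ_13 → (3, 3, 10, 6);  λ_14 → (5, 2, 2, 12);  λ_15 → (17, 4, 1, 0);  λ_16 → (4, 2, 3, 16)

Partition of {1..16} into 6 W_29-dot-orbits:

[[1, 3, 4, 14], [2, 13], [5, 9, 16], [6, 11, 15], [7], [8, 10, 12]]


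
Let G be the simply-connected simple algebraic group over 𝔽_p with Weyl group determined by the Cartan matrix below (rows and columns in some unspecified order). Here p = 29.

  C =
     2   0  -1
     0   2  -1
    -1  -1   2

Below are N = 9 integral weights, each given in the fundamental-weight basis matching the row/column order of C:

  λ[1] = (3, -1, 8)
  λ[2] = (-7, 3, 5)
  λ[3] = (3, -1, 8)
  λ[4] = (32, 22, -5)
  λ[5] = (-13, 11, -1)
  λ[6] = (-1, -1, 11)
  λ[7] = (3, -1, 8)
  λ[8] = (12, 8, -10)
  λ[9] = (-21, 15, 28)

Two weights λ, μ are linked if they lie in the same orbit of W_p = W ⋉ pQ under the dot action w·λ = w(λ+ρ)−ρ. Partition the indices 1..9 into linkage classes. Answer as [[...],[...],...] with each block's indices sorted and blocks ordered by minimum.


Root system A_3: the 3×3 matrix C matches after relabeling.

Ā_29 reps of the 9 weights (A_3, coords as presented):

  1: (4, 0, 9)
  2: (6, 4, 0)
  3: (4, 0, 9)
  4: (6, 4, 0)
  5: (0, 0, 12)
  6: (0, 0, 12)
  7: (4, 0, 9)
  8: (4, 0, 9)
  9: (4, 0, 9)

Linkage partition of the 9 weights (3 classes, p=29):

[[1, 3, 7, 8, 9], [2, 4], [5, 6]]


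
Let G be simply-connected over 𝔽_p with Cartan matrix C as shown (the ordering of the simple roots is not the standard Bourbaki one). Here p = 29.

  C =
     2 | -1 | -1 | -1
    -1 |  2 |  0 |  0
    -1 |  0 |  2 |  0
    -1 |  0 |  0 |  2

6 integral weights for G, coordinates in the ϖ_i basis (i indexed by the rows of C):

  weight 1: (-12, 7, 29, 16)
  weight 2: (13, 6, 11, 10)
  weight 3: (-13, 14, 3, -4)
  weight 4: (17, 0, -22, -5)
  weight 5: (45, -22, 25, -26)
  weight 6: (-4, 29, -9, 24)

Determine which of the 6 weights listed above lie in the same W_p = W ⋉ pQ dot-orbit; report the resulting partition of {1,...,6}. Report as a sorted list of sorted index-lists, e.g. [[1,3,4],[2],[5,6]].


C ↔ D_4 under row/col permutation; |W(D_4)| = 192.

Alcove-folded reps (p=29, 6 weights, presented ϖ-order):

  λ_1 → (2, 4, 12, 1);  λ_2 → (0, 8, 3, 4);  λ_3 → (0, 8, 3, 4);  λ_4 → (2, 4, 12, 1);  λ_5 → (0, 8, 3, 4);  λ_6 → (2, 4, 12, 1)

These 6 weights hit 2 W_29-dot-orbits; sizes (3, 3):

[[1, 4, 6], [2, 3, 5]]


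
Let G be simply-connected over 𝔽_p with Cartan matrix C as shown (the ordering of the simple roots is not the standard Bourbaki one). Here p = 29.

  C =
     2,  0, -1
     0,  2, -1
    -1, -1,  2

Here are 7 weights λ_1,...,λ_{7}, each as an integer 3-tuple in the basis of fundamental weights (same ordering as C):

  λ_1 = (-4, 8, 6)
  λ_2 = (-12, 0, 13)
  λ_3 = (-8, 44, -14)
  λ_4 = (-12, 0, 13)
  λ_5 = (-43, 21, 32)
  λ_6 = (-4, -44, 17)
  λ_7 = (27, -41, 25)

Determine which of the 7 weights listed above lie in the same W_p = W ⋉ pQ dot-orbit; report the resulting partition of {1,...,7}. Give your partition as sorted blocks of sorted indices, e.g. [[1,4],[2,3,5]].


Cartan matrix: type A_3 (|W|=24); un-permuting the 3 rows.

W_29-reps of the 7 weights in Ā_29 (same 3-coord order as C):

  [1] (3, 9, 4) · [2] (11, 1, 3) · [3] (3, 9, 4) · [4] (11, 1, 3) · [5] (3, 9, 4) · [6] (11, 1, 3) · [7] (11, 1, 3)

Linkage partition of the 7 weights (2 classes, p=29):

[[1, 3, 5], [2, 4, 6, 7]]


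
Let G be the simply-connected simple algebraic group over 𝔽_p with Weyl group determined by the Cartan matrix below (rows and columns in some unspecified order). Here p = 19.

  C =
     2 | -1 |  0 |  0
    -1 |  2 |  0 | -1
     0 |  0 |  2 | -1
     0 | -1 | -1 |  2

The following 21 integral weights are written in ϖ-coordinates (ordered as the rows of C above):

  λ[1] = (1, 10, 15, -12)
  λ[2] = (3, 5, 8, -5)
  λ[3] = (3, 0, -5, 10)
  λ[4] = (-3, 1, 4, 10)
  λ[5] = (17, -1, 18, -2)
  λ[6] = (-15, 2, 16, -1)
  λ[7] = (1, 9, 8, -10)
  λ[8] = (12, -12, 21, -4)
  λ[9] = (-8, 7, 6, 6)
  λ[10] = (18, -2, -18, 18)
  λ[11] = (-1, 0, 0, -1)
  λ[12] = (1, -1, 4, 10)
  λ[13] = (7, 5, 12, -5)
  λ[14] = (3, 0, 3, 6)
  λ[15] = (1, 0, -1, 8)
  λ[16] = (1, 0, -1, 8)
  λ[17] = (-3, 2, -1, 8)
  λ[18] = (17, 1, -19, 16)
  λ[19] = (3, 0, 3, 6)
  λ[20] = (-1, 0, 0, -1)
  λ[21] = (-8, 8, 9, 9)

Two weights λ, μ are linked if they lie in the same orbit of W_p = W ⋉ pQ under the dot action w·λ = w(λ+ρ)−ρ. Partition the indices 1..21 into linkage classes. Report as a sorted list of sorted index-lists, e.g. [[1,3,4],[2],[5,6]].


A_4 Cartan matrix, 4 simple roots permuted; ρ=(1,1,1,1).

Each λ_j+ρ reduced to Ā_19; 4-tuples below use C's row order:

    λ_1 → (2, 0, 5, 11)
    λ_2 → (4, 2, 5, 4)
    λ_3 → (4, 1, 4, 7)
    λ_4 → (2, 0, 5, 11)
    λ_5 → (0, 1, 1, 0)
    λ_6 → (2, 0, 5, 11)
    λ_7 → (2, 1, 0, 9)
    λ_8 → (2, 0, 5, 11)
    λ_9 → (4, 1, 4, 7)
    λ_10 → (0, 1, 1, 0)
    λ_11 → (0, 1, 1, 0)
    λ_12 → (2, 0, 5, 11)
    λ_13 → (4, 2, 5, 4)
    λ_14 → (4, 1, 4, 7)
    λ_15 → (2, 1, 0, 9)
    λ_16 → (2, 1, 0, 9)
    λ_17 → (2, 1, 0, 9)
    λ_18 → (0, 1, 1, 0)
    λ_19 → (4, 1, 4, 7)
    λ_20 → (0, 1, 1, 0)
    λ_21 → (2, 1, 0, 9)

The 21 indices split into 5 linkage classes (same alcove rep ⇔ same W_19-dot-orbit):

[[1, 4, 6, 8, 12], [2, 13], [3, 9, 14, 19], [5, 10, 11, 18, 20], [7, 15, 16, 17, 21]]


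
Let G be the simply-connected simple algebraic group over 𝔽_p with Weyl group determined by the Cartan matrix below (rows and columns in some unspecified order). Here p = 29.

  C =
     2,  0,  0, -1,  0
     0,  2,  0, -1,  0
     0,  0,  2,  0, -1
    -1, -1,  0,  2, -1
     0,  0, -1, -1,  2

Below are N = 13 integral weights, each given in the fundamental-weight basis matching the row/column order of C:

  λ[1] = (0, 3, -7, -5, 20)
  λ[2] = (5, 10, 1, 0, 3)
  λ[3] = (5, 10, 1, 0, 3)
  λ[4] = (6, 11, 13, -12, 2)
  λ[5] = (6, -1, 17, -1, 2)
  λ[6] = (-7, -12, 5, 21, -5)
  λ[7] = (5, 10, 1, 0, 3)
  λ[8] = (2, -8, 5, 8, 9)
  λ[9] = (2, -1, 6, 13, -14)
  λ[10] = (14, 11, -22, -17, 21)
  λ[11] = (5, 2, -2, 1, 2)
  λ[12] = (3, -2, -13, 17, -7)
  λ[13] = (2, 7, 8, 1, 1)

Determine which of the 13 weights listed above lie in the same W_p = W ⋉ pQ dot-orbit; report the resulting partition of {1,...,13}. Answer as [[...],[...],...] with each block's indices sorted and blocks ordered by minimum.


Dynkin diagram of C (from the 8 off-diagonal −1 entries): D_5.

Ā_29 reps of the 13 weights (D_5, coords as presented):

  λ_1 → (3, 0, 6, 1, 7);  λ_2 → (6, 11, 2, 1, 4);  λ_3 → (6, 11, 2, 1, 4);  λ_4 → (3, 0, 6, 1, 7);  λ_5 → (7, 0, 18, 0, 1);  λ_6 → (6, 11, 2, 1, 4);  λ_7 → (6, 11, 2, 1, 4);  λ_8 → (3, 7, 5, 1, 1);  λ_9 → (3, 0, 6, 1, 7);  λ_10 → (3, 0, 6, 1, 7);  λ_11 → (6, 3, 1, 2, 2);  λ_12 → (3, 0, 6, 1, 7);  λ_13 → (3, 8, 9, 2, 2)

Grouping the 13 weights by Ā_29-representative: 6 linkage classes.

[[1, 4, 9, 10, 12], [2, 3, 6, 7], [5], [8], [11], [13]]


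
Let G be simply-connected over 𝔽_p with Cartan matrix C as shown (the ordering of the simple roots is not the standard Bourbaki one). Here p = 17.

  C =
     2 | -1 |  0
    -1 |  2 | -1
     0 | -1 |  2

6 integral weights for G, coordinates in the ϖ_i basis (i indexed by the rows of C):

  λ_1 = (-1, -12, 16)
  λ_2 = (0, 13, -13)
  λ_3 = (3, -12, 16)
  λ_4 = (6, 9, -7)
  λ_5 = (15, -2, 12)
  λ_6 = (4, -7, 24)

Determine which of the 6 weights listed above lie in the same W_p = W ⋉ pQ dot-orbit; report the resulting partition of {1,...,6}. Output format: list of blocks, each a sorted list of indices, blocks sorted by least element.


Type A_3, rank 3, |W|=24; reorder rows/cols to standard.

Folding the 6 weights λ_j+ρ into Ā_17 (reps in the given 3-coord order):

  1: (11, 0, 6);  2: (1, 2, 12);  3: (7, 4, 6);  4: (7, 4, 6);  5: (4, 1, 1);  6: (5, 2, 9)

The 6 indices split into 5 linkage classes (same alcove rep ⇔ same W_17-dot-orbit):

[[1], [2], [3, 4], [5], [6]]


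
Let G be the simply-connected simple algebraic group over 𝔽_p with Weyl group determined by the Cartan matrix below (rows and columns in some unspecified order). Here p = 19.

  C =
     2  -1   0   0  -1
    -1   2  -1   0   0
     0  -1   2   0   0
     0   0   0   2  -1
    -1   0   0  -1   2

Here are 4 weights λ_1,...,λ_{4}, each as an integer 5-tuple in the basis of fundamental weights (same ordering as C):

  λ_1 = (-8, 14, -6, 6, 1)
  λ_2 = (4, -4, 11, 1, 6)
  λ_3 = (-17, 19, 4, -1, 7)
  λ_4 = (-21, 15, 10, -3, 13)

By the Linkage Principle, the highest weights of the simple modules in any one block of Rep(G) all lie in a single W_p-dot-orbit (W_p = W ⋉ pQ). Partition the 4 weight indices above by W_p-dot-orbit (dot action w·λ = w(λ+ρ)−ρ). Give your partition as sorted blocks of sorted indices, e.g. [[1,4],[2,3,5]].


Root system A_5: the 5×5 matrix C matches after relabeling.

Folding the 4 weights λ_j+ρ into Ā_19 (reps in the given 5-coord order):

  [1] (2, 3, 5, 2, 5) · [2] (2, 3, 5, 2, 5) · [3] (8, 3, 1, 2, 0) · [4] (8, 3, 1, 2, 0)

The 4 indices split into 2 linkage classes (same alcove rep ⇔ same W_19-dot-orbit):

[[1, 2], [3, 4]]


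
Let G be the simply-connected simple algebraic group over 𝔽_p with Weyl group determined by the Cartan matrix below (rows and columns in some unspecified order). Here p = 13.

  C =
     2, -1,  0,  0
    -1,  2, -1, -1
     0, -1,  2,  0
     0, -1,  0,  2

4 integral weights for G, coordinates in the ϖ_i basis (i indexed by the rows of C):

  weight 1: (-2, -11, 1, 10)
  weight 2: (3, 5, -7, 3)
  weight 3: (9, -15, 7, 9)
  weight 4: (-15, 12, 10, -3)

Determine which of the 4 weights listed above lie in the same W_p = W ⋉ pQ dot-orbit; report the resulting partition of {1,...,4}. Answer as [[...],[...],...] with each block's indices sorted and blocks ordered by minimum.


Root system D_4: the 4×4 matrix C matches after relabeling.

Alcove-folded reps (p=13, 4 weights, presented ϖ-order):

  λ_1 → (2, 0, 1, 8) · λ_2 → (3, 1, 5, 3) · λ_3 → (3, 1, 5, 3) · λ_4 → (2, 0, 1, 8)

The 4 indices split into 2 linkage classes (same alcove rep ⇔ same W_13-dot-orbit):

[[1, 4], [2, 3]]


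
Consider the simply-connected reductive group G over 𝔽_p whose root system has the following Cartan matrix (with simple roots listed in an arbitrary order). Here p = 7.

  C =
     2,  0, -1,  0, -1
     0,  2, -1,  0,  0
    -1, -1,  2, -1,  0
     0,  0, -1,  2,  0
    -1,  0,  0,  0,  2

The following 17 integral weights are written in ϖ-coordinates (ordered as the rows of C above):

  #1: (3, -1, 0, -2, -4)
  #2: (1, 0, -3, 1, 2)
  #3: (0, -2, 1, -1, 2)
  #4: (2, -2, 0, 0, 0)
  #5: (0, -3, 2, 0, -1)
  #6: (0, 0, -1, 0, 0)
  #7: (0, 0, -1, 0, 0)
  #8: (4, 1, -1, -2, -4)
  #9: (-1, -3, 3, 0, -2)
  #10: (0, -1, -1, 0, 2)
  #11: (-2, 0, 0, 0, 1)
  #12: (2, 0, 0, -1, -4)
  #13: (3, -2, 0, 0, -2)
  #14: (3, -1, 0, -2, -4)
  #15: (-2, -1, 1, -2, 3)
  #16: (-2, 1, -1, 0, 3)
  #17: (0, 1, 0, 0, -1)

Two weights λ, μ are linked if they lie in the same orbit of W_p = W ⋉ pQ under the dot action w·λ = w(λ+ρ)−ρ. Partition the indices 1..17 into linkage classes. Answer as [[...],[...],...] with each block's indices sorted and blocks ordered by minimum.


D_5 Cartan matrix, 5 simple roots permuted; ρ=(1,1,1,1,1).

λ_j+ρ reflected into Ā_7 (⟨·,θ^∨⟩≤7); 5-tuples as given:

  [1] (1, 0, 0, 1, 3);  [2] (0, 1, 1, 0, 3);  [3] (0, 1, 1, 0, 3);  [4] (1, 1, 0, 1, 1);  [5] (1, 2, 1, 1, 0);  [6] (1, 1, 0, 1, 1);  [7] (1, 1, 0, 1, 1);  [8] (0, 1, 1, 0, 3);  [9] (1, 2, 1, 1, 0);  [10] (1, 0, 0, 1, 3);  [11] (1, 1, 0, 1, 1);  [12] (0, 1, 1, 0, 3);  [13] (1, 1, 0, 1, 1);  [14] (1, 0, 0, 1, 3);  [15] (1, 0, 0, 1, 3);  [16] (0, 1, 1, 0, 3);  [17] (1, 2, 1, 1, 0)

4 distinct reps among the 17 weights ⇒ 4 W_7-linkage classes:

[[1, 10, 14, 15], [2, 3, 8, 12, 16], [4, 6, 7, 11, 13], [5, 9, 17]]


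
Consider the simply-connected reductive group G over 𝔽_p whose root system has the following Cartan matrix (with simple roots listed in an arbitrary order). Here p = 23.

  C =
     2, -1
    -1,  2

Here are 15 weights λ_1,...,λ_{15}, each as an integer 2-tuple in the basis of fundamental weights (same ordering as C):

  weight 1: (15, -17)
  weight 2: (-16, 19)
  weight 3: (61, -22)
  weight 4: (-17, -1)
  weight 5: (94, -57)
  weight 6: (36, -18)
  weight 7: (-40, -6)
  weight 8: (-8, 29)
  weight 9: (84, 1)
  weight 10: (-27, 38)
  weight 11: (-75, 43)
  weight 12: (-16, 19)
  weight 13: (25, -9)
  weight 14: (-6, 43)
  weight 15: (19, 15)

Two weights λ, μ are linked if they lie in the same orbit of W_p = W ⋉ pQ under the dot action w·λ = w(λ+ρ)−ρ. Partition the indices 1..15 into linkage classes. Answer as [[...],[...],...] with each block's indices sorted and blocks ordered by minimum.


A_2 Cartan matrix, 2 simple roots permuted; ρ=(1,1).

W_23-reps of the 15 weights in Ā_23 (same 2-coord order as C):

    [1] (0, 16)
    [2] (15, 5)
    [3] (16, 2)
    [4] (0, 16)
    [5] (7, 3)
    [6] (6, 3)
    [7] (16, 2)
    [8] (0, 16)
    [9] (16, 2)
    [10] (7, 3)
    [11] (16, 2)
    [12] (15, 5)
    [13] (15, 5)
    [14] (16, 2)
    [15] (7, 3)

These 15 weights hit 5 W_23-dot-orbits; sizes (3, 3, 5, 3, 1):

[[1, 4, 8], [2, 12, 13], [3, 7, 9, 11, 14], [5, 10, 15], [6]]


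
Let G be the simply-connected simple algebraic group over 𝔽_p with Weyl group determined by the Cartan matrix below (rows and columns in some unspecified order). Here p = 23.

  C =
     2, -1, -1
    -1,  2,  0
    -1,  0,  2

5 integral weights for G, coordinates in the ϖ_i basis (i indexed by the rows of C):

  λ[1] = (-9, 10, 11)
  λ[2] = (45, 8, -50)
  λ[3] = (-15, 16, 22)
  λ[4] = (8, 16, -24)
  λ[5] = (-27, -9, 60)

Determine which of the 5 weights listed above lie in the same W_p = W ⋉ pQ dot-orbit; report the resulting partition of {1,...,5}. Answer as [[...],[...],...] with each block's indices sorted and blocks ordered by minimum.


Root system A_3: the 3×3 matrix C matches after relabeling.

W_23-reps of the 5 weights in Ā_23 (same 3-coord order as C):

    [1] (8, 3, 4)
    [2] (14, 0, 6)
    [3] (14, 0, 6)
    [4] (14, 0, 6)
    [5] (8, 3, 4)

The 5 indices split into 2 linkage classes (same alcove rep ⇔ same W_23-dot-orbit):

[[1, 5], [2, 3, 4]]


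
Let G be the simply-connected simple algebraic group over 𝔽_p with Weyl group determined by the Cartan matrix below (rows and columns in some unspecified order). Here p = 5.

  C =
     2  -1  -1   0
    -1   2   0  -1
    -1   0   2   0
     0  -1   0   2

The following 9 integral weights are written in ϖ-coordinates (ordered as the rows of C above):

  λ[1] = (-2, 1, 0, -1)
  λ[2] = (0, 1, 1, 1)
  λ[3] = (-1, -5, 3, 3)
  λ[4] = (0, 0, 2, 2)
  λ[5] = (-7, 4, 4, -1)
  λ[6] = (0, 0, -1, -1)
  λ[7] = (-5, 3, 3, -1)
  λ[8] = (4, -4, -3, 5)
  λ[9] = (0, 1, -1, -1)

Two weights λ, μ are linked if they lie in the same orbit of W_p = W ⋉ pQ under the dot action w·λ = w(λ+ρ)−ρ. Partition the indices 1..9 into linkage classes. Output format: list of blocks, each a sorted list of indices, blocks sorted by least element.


Root system A_4: the 4×4 matrix C matches after relabeling.

λ_j+ρ reflected into Ā_5 (⟨·,θ^∨⟩≤5); 4-tuples as given:

  λ_1 → (1, 1, 0, 0) · λ_2 → (1, 2, 0, 0) · λ_3 → (4, 0, 0, 0) · λ_4 → (1, 1, 0, 0) · λ_5 → (4, 0, 0, 0) · λ_6 → (1, 1, 0, 0) · λ_7 → (4, 0, 0, 0) · λ_8 → (1, 2, 0, 0) · λ_9 → (1, 2, 0, 0)

Partition of {1..9} into 3 W_5-dot-orbits:

[[1, 4, 6], [2, 8, 9], [3, 5, 7]]


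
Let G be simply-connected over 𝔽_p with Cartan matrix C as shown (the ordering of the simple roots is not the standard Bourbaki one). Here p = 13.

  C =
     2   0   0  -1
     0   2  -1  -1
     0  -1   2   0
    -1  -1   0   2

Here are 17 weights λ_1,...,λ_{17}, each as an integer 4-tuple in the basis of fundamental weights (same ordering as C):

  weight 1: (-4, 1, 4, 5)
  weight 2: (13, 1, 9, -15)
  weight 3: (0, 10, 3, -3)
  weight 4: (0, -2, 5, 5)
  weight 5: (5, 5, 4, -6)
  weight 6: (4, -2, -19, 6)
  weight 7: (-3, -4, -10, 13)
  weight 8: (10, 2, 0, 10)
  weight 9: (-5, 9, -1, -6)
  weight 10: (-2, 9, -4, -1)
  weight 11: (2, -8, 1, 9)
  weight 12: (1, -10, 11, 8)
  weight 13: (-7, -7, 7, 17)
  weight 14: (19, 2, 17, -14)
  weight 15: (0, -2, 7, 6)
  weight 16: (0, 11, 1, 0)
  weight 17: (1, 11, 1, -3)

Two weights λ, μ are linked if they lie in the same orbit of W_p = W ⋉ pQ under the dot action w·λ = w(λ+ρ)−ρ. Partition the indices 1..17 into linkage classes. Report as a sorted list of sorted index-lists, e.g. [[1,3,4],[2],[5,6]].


Cartan matrix: type A_4 (|W|=120); un-permuting the 4 rows.

W_13-reps of the 17 weights in Ā_13 (same 4-coord order as C):

  [1] (3, 2, 5, 3)
  [2] (1, 10, 1, 1)
  [3] (1, 9, 2, 0)
  [4] (1, 1, 5, 5)
  [5] (1, 1, 5, 5)
  [6] (1, 1, 5, 5)
  [7] (1, 9, 2, 0)
  [8] (1, 9, 2, 0)
  [9] (5, 1, 0, 4)
  [10] (0, 6, 3, 1)
  [11] (3, 2, 5, 3)
  [12] (1, 9, 2, 0)
  [13] (1, 1, 5, 5)
  [14] (3, 2, 5, 3)
  [15] (1, 1, 5, 5)
  [16] (1, 10, 1, 1)
  [17] (1, 10, 1, 1)

The 17 indices split into 6 linkage classes (same alcove rep ⇔ same W_13-dot-orbit):

[[1, 11, 14], [2, 16, 17], [3, 7, 8, 12], [4, 5, 6, 13, 15], [9], [10]]


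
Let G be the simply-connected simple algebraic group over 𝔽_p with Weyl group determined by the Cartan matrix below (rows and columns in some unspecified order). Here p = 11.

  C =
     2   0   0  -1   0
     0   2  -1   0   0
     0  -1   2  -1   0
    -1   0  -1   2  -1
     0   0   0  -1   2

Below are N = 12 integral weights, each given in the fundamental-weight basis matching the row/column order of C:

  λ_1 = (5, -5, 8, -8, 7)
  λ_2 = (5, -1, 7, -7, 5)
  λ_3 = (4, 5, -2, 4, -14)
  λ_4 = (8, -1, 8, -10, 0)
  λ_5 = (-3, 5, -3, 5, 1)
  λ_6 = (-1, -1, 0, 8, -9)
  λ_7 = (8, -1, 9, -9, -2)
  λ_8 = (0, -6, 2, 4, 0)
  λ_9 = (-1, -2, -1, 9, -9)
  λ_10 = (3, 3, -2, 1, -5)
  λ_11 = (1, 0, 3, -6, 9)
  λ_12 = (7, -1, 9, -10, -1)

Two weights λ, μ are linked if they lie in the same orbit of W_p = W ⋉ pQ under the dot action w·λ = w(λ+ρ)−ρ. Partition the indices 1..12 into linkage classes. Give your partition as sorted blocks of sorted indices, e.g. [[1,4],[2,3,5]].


Cartan matrix: type D_5 (|W|=1920); un-permuting the 5 rows.

Alcove-folded reps (p=11, 12 weights, presented ϖ-order):

  [1] (1, 1, 2, 1, 1)
  [2] (0, 3, 0, 3, 0)
  [3] (1, 1, 2, 1, 1)
  [4] (0, 0, 0, 1, 8)
  [5] (1, 1, 2, 1, 1)
  [6] (0, 0, 0, 1, 8)
  [7] (0, 0, 0, 1, 8)
  [8] (1, 1, 2, 1, 1)
  [9] (0, 0, 0, 1, 8)
  [10] (1, 1, 2, 1, 1)
  [11] (3, 0, 0, 1, 5)
  [12] (0, 0, 0, 1, 8)

Linkage partition of the 12 weights (4 classes, p=11):

[[1, 3, 5, 8, 10], [2], [4, 6, 7, 9, 12], [11]]


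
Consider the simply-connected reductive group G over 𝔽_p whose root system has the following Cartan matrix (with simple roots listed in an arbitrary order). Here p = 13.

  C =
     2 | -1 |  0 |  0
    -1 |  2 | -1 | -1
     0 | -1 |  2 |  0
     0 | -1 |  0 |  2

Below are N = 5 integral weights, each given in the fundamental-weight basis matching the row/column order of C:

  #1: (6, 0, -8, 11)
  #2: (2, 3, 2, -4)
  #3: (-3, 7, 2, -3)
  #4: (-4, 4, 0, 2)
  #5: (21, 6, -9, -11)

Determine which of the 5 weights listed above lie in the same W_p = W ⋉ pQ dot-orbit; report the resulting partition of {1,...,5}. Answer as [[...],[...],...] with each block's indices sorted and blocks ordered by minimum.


Root system D_4: the 4×4 matrix C matches after relabeling.

λ_j+ρ reflected into Ā_13 (⟨·,θ^∨⟩≤13); 4-tuples as given:

    1: (0, 1, 0, 5)
    2: (3, 1, 3, 3)
    3: (2, 2, 3, 2)
    4: (3, 2, 1, 3)
    5: (3, 2, 1, 3)

The 5 indices split into 4 linkage classes (same alcove rep ⇔ same W_13-dot-orbit):

[[1], [2], [3], [4, 5]]


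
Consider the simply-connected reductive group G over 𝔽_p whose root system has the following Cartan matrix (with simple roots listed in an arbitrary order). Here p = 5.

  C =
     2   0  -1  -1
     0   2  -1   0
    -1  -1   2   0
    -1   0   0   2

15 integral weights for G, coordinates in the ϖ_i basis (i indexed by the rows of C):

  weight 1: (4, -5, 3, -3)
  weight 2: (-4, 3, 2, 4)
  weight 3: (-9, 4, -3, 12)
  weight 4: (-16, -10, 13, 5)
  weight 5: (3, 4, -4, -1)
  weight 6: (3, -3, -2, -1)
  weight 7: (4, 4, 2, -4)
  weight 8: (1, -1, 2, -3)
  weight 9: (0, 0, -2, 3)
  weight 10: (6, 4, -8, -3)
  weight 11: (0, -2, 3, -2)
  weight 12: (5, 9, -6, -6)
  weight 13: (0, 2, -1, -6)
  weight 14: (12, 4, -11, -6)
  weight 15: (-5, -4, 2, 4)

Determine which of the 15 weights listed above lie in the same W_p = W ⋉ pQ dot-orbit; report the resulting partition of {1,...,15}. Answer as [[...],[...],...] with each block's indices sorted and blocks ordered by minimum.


Root system A_4: the 4×4 matrix C matches after relabeling.

Each λ_j+ρ reduced to Ā_5; 4-tuples below use C's row order:

    [1] (1, 0, 0, 2)
    [2] (1, 0, 0, 2)
    [3] (0, 0, 3, 2)
    [4] (0, 0, 1, 4)
    [5] (0, 1, 3, 1)
    [6] (1, 1, 2, 0)
    [7] (0, 0, 3, 2)
    [8] (0, 0, 3, 2)
    [9] (0, 0, 1, 4)
    [10] (0, 0, 3, 2)
    [11] (0, 1, 3, 1)
    [12] (0, 0, 1, 4)
    [13] (0, 1, 3, 1)
    [14] (0, 0, 3, 2)
    [15] (0, 1, 3, 1)

Linkage partition of the 15 weights (5 classes, p=5):

[[1, 2], [3, 7, 8, 10, 14], [4, 9, 12], [5, 11, 13, 15], [6]]


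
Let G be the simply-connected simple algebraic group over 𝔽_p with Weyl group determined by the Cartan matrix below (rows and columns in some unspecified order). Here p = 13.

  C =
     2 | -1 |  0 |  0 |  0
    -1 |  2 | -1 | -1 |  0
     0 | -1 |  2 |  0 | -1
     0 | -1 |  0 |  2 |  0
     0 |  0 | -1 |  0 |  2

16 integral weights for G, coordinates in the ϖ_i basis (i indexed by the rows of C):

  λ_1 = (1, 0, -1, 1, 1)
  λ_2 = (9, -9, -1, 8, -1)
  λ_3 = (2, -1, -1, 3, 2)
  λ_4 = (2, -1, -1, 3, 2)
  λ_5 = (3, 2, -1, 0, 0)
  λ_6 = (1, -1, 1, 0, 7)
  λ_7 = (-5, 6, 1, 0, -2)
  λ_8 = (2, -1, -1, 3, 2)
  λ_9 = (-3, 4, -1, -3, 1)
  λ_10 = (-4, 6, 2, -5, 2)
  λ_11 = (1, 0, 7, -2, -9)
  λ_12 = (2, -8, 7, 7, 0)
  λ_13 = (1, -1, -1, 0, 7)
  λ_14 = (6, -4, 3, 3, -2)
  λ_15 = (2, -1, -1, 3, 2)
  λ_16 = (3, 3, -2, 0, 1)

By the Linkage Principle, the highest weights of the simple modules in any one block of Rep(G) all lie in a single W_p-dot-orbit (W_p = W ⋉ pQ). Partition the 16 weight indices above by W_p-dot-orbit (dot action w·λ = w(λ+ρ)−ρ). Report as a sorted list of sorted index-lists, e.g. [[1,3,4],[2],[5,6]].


D_5 Cartan matrix, 5 simple roots permuted; ρ=(1,1,1,1,1).

Ā_13 reps of the 16 weights (D_5, coords as presented):

  1: (2, 1, 0, 2, 2) · 2: (2, 0, 0, 1, 8) · 3: (3, 0, 0, 4, 3) · 4: (3, 0, 0, 4, 3) · 5: (4, 3, 0, 1, 1) · 6: (2, 0, 0, 1, 8) · 7: (4, 3, 0, 1, 1) · 8: (3, 0, 0, 4, 3) · 9: (2, 1, 0, 2, 2) · 10: (3, 0, 0, 4, 3) · 11: (2, 0, 0, 1, 8) · 12: (4, 3, 0, 1, 1) · 13: (2, 0, 0, 1, 8) · 14: (4, 3, 0, 1, 1) · 15: (3, 0, 0, 4, 3) · 16: (4, 3, 0, 1, 1)

Partition of {1..16} into 4 W_13-dot-orbits:

[[1, 9], [2, 6, 11, 13], [3, 4, 8, 10, 15], [5, 7, 12, 14, 16]]


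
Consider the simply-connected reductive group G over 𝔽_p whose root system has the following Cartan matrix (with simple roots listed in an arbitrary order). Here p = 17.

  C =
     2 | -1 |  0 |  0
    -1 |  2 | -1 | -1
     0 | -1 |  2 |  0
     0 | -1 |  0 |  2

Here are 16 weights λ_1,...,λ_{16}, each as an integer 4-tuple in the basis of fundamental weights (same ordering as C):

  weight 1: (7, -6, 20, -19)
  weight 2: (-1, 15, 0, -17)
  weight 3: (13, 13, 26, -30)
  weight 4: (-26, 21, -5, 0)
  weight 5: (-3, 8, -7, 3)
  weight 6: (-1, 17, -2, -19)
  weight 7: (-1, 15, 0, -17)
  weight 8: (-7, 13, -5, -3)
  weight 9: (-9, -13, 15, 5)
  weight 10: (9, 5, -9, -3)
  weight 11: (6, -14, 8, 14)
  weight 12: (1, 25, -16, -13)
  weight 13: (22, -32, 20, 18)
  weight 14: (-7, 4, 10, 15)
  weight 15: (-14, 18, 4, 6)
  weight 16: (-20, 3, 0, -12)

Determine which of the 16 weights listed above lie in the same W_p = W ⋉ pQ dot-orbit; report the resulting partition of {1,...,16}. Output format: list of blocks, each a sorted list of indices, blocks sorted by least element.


Type D_4, rank 4, |W|=192; reorder rows/cols to standard.

Folding the 16 weights λ_j+ρ into Ā_17 (reps in the given 4-coord order):

    λ_1+ρ ↦ (9, 1, 4, 1)
    λ_2+ρ ↦ (0, 0, 1, 16)
    λ_3+ρ ↦ (4, 2, 3, 5)
    λ_4+ρ ↦ (9, 1, 4, 1)
    λ_5+ρ ↦ (2, 1, 6, 4)
    λ_6+ρ ↦ (0, 0, 1, 16)
    λ_7+ρ ↦ (0, 0, 1, 16)
    λ_8+ρ ↦ (6, 2, 4, 2)
    λ_9+ρ ↦ (2, 1, 6, 4)
    λ_10+ρ ↦ (6, 2, 4, 2)
    λ_11+ρ ↦ (6, 2, 4, 2)
    λ_12+ρ ↦ (9, 1, 4, 1)
    λ_13+ρ ↦ (6, 2, 4, 2)
    λ_14+ρ ↦ (9, 1, 4, 1)
    λ_15+ρ ↦ (2, 1, 6, 4)
    λ_16+ρ ↦ (6, 2, 4, 2)

Linkage partition of the 16 weights (5 classes, p=17):

[[1, 4, 12, 14], [2, 6, 7], [3], [5, 9, 15], [8, 10, 11, 13, 16]]


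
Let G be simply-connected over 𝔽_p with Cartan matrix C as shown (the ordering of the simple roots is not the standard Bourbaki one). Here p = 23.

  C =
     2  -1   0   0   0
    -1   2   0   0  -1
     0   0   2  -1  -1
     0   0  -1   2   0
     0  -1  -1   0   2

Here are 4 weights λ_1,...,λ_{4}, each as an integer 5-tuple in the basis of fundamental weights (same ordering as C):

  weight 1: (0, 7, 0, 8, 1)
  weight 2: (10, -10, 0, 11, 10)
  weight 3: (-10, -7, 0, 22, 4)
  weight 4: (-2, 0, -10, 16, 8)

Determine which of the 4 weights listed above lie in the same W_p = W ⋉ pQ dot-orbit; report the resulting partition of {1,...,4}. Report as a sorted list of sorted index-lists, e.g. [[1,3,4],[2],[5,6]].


Root system A_5: the 5×5 matrix C matches after relabeling.

Alcove-folded reps (p=23, 4 weights, presented ϖ-order):

  λ_1+ρ ↦ (1, 8, 1, 9, 2);  λ_2+ρ ↦ (1, 8, 1, 9, 2);  λ_3+ρ ↦ (1, 0, 9, 8, 0);  λ_4+ρ ↦ (1, 0, 9, 8, 0)

Grouping the 4 weights by Ā_23-representative: 2 linkage classes.

[[1, 2], [3, 4]]


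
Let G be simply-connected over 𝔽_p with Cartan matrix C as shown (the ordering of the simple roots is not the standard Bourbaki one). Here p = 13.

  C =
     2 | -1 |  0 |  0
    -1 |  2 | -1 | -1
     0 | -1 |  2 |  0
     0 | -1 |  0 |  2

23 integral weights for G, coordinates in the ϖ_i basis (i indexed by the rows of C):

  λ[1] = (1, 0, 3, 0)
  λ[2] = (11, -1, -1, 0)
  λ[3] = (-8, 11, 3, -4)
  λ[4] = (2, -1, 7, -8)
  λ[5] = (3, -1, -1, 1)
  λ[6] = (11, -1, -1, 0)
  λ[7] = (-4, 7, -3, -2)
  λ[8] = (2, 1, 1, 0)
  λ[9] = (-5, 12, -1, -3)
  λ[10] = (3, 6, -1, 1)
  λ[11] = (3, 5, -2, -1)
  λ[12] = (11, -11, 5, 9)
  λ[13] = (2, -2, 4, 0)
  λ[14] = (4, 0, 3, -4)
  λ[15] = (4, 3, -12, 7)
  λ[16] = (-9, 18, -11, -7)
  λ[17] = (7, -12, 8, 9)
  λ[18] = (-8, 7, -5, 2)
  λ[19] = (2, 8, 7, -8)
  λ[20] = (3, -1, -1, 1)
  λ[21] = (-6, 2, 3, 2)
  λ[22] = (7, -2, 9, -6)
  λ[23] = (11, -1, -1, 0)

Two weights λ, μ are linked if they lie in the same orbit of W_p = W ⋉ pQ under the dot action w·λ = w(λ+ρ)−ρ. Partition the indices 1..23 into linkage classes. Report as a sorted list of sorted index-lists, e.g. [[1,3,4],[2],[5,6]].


Root system D_4: the 4×4 matrix C matches after relabeling.

Folding the 23 weights λ_j+ρ into Ā_13 (reps in the given 4-coord order):

  λ_1+ρ ↦ (2, 1, 4, 1);  λ_2+ρ ↦ (12, 0, 0, 1);  λ_3+ρ ↦ (4, 3, 1, 0);  λ_4+ρ ↦ (4, 3, 1, 0);  λ_5+ρ ↦ (4, 0, 0, 2);  λ_6+ρ ↦ (12, 0, 0, 1);  λ_7+ρ ↦ (3, 2, 2, 1);  λ_8+ρ ↦ (3, 2, 2, 1);  λ_9+ρ ↦ (4, 0, 0, 2);  λ_10+ρ ↦ (4, 0, 0, 2);  λ_11+ρ ↦ (4, 3, 1, 0);  λ_12+ρ ↦ (2, 1, 4, 0);  λ_13+ρ ↦ (2, 1, 4, 0);  λ_14+ρ ↦ (3, 2, 2, 1);  λ_15+ρ ↦ (2, 1, 4, 1);  λ_16+ρ ↦ (2, 1, 4, 0);  λ_17+ρ ↦ (3, 2, 2, 1);  λ_18+ρ ↦ (4, 3, 1, 0);  λ_19+ρ ↦ (4, 3, 1, 0);  λ_20+ρ ↦ (4, 0, 0, 2);  λ_21+ρ ↦ (3, 2, 2, 1);  λ_22+ρ ↦ (2, 1, 4, 1);  λ_23+ρ ↦ (12, 0, 0, 1)

These 23 weights hit 6 W_13-dot-orbits; sizes (3, 3, 5, 4, 5, 3):

[[1, 15, 22], [2, 6, 23], [3, 4, 11, 18, 19], [5, 9, 10, 20], [7, 8, 14, 17, 21], [12, 13, 16]]


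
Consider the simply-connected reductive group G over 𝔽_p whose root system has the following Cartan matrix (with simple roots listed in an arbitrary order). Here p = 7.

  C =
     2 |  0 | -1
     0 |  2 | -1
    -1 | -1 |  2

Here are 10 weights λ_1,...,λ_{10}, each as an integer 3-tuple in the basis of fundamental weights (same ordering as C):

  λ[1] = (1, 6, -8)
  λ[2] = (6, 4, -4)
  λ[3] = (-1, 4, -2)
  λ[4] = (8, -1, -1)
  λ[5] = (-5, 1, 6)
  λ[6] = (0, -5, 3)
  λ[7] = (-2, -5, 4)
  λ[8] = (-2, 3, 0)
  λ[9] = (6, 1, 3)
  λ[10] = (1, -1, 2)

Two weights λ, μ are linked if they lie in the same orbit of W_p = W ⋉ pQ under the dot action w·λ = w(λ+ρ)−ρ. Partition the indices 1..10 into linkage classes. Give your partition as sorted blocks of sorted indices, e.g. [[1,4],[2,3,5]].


Type A_3, rank 3, |W|=24; reorder rows/cols to standard.

Folding the 10 weights λ_j+ρ into Ā_7 (reps in the given 3-coord order):

    λ_1 → (5, 0, 2)
    λ_2 → (2, 0, 3)
    λ_3 → (1, 4, 0)
    λ_4 → (5, 0, 2)
    λ_5 → (2, 0, 3)
    λ_6 → (1, 4, 0)
    λ_7 → (1, 4, 0)
    λ_8 → (1, 4, 0)
    λ_9 → (1, 4, 0)
    λ_10 → (2, 0, 3)

Linkage partition of the 10 weights (3 classes, p=7):

[[1, 4], [2, 5, 10], [3, 6, 7, 8, 9]]


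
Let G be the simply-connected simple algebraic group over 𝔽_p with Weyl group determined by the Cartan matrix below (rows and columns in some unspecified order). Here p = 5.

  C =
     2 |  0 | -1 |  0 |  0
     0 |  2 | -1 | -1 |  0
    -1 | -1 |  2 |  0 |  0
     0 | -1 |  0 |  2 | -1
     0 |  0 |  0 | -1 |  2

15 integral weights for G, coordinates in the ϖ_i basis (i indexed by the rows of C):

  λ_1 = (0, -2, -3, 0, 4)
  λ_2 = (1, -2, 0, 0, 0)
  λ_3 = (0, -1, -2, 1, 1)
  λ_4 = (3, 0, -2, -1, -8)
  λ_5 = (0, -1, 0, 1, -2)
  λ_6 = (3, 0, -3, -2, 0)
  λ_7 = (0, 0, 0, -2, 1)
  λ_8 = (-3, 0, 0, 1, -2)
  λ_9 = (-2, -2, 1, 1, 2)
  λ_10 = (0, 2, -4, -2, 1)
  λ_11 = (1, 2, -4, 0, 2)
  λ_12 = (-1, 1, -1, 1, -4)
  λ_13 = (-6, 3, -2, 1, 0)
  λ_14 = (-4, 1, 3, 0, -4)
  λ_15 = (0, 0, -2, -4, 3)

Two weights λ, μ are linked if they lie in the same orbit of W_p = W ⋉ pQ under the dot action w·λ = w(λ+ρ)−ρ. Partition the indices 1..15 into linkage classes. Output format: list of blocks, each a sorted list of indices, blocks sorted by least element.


Dynkin diagram of C (from the 8 off-diagonal −1 entries): A_5.

Each λ_j+ρ reduced to Ā_5; 5-tuples below use C's row order:

    λ_1+ρ ↦ (0, 1, 0, 1, 2)
    λ_2+ρ ↦ (2, 1, 0, 0, 1)
    λ_3+ρ ↦ (0, 1, 0, 1, 2)
    λ_4+ρ ↦ (1, 1, 2, 1, 0)
    λ_5+ρ ↦ (1, 0, 1, 1, 1)
    λ_6+ρ ↦ (2, 1, 0, 0, 1)
    λ_7+ρ ↦ (1, 0, 1, 1, 1)
    λ_8+ρ ↦ (1, 0, 1, 1, 1)
    λ_9+ρ ↦ (0, 1, 0, 1, 2)
    λ_10+ρ ↦ (2, 1, 0, 0, 1)
    λ_11+ρ ↦ (1, 0, 1, 1, 1)
    λ_12+ρ ↦ (0, 1, 0, 1, 2)
    λ_13+ρ ↦ (1, 1, 2, 1, 0)
    λ_14+ρ ↦ (1, 0, 1, 1, 1)
    λ_15+ρ ↦ (2, 1, 0, 0, 1)

The 15 indices split into 4 linkage classes (same alcove rep ⇔ same W_5-dot-orbit):

[[1, 3, 9, 12], [2, 6, 10, 15], [4, 13], [5, 7, 8, 11, 14]]


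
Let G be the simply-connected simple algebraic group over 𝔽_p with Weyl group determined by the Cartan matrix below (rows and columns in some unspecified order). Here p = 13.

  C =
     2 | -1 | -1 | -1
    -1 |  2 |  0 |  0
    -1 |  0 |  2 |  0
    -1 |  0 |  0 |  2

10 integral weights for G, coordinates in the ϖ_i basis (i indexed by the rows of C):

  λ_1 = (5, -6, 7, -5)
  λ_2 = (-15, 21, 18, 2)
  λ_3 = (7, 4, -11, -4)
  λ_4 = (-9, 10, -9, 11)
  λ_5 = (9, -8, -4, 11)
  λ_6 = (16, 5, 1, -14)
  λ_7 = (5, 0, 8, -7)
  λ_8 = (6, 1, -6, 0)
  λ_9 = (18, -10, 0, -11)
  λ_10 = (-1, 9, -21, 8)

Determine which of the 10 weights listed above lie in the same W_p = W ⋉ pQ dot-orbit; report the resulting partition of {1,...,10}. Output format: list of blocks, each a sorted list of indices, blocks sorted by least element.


Root system D_4: the 4×4 matrix C matches after relabeling.

Folding the 10 weights λ_j+ρ into Ā_13 (reps in the given 4-coord order):

  1: (2, 2, 5, 1)
  2: (2, 2, 5, 1)
  3: (3, 0, 5, 2)
  4: (2, 2, 5, 1)
  5: (1, 2, 6, 3)
  6: (1, 2, 6, 3)
  7: (1, 2, 6, 3)
  8: (2, 2, 5, 1)
  9: (1, 2, 6, 3)
  10: (1, 2, 6, 3)

Linkage partition of the 10 weights (3 classes, p=13):

[[1, 2, 4, 8], [3], [5, 6, 7, 9, 10]]


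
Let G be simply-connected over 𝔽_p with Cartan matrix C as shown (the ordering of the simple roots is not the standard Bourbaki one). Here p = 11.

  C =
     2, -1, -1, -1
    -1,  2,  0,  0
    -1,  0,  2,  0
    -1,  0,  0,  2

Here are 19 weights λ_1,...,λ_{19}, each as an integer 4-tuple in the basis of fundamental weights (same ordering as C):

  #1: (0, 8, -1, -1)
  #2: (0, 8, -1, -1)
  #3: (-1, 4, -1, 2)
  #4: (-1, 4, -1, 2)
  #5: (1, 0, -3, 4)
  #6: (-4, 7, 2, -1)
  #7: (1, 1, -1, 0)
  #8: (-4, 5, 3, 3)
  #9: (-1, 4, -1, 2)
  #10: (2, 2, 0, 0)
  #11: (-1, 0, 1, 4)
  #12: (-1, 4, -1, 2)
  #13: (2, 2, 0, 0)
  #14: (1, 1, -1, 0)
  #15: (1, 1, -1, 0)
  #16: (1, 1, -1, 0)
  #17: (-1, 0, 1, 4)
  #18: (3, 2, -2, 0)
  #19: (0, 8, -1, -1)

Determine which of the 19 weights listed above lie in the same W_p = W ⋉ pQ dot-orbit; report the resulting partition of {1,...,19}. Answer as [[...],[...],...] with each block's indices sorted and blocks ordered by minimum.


Type D_4, rank 4, |W|=192; reorder rows/cols to standard.

Each λ_j+ρ reduced to Ā_11; 4-tuples below use C's row order:

    1: (1, 9, 0, 0)
    2: (1, 9, 0, 0)
    3: (0, 5, 0, 3)
    4: (0, 5, 0, 3)
    5: (0, 1, 2, 5)
    6: (0, 5, 0, 3)
    7: (2, 2, 0, 1)
    8: (3, 3, 1, 1)
    9: (0, 5, 0, 3)
    10: (3, 3, 1, 1)
    11: (0, 1, 2, 5)
    12: (0, 5, 0, 3)
    13: (3, 3, 1, 1)
    14: (2, 2, 0, 1)
    15: (2, 2, 0, 1)
    16: (2, 2, 0, 1)
    17: (0, 1, 2, 5)
    18: (3, 3, 1, 1)
    19: (1, 9, 0, 0)

The 19 indices split into 5 linkage classes (same alcove rep ⇔ same W_11-dot-orbit):

[[1, 2, 19], [3, 4, 6, 9, 12], [5, 11, 17], [7, 14, 15, 16], [8, 10, 13, 18]]


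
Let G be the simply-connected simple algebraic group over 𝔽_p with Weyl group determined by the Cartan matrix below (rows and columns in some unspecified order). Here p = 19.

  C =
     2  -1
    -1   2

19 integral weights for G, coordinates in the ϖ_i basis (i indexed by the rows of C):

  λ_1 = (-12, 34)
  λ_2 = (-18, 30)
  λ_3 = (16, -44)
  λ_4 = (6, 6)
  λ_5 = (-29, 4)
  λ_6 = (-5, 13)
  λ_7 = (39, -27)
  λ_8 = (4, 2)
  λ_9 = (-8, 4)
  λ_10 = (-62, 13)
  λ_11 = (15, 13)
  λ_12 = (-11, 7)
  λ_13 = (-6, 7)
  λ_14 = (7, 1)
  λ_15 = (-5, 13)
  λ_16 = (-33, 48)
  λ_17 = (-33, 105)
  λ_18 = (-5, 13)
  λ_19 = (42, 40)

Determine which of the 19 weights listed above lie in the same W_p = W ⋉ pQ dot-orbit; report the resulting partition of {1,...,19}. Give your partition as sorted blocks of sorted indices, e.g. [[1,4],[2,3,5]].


Cartan matrix: type A_2 (|W|=6); un-permuting the 2 rows.

λ_j+ρ reflected into Ā_19 (⟨·,θ^∨⟩≤19); 2-tuples as given:

  λ_1+ρ ↦ (5, 3) · λ_2+ρ ↦ (5, 2) · λ_3+ρ ↦ (5, 2) · λ_4+ρ ↦ (7, 7) · λ_5+ρ ↦ (4, 10) · λ_6+ρ ↦ (4, 10) · λ_7+ρ ↦ (5, 2) · λ_8+ρ ↦ (5, 3) · λ_9+ρ ↦ (5, 2) · λ_10+ρ ↦ (4, 10) · λ_11+ρ ↦ (5, 3) · λ_12+ρ ↦ (8, 2) · λ_13+ρ ↦ (5, 3) · λ_14+ρ ↦ (8, 2) · λ_15+ρ ↦ (4, 10) · λ_16+ρ ↦ (11, 2) · λ_17+ρ ↦ (11, 2) · λ_18+ρ ↦ (4, 10) · λ_19+ρ ↦ (5, 3)

The 19 indices split into 6 linkage classes (same alcove rep ⇔ same W_19-dot-orbit):

[[1, 8, 11, 13, 19], [2, 3, 7, 9], [4], [5, 6, 10, 15, 18], [12, 14], [16, 17]]


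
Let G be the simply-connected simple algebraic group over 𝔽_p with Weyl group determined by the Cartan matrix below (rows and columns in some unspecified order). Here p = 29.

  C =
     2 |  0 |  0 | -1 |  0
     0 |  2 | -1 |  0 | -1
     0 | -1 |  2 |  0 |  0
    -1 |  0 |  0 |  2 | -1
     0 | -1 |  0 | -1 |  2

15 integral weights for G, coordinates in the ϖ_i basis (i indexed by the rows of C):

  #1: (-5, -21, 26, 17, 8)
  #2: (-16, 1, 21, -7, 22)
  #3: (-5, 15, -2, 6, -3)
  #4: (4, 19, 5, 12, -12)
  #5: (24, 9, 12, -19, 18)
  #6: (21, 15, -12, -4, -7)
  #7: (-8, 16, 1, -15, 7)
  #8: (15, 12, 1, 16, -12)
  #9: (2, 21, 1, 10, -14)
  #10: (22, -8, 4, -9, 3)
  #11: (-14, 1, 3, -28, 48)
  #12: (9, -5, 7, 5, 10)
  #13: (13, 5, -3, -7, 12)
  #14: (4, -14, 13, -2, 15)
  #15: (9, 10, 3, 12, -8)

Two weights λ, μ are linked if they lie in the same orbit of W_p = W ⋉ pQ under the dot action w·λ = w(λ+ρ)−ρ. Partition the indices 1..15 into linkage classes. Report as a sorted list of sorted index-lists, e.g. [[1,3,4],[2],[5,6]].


Cartan matrix: type A_5 (|W|=720); un-permuting the 5 rows.

Ā_29 reps of the 15 weights (A_5, coords as presented):

    1: (1, 9, 2, 2, 11)
    2: (12, 2, 4, 3, 2)
    3: (4, 13, 1, 1, 2)
    4: (1, 9, 2, 2, 11)
    5: (13, 3, 7, 5, 1)
    6: (13, 3, 7, 5, 1)
    7: (8, 4, 2, 6, 7)
    8: (8, 4, 2, 6, 7)
    9: (1, 9, 2, 2, 11)
    10: (12, 2, 4, 3, 2)
    11: (1, 9, 2, 2, 11)
    12: (8, 4, 2, 6, 7)
    13: (8, 4, 2, 6, 7)
    14: (4, 13, 1, 1, 2)
    15: (8, 4, 2, 6, 7)

Partition of {1..15} into 5 W_29-dot-orbits:

[[1, 4, 9, 11], [2, 10], [3, 14], [5, 6], [7, 8, 12, 13, 15]]
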